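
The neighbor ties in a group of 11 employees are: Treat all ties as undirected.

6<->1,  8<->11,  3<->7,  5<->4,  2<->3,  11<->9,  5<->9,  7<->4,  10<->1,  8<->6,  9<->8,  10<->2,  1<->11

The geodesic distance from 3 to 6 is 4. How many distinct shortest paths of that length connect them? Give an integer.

The shortest distance is 4, and the only length-4 path is 3–2–10–1–6. So there is exactly 1 shortest path.

1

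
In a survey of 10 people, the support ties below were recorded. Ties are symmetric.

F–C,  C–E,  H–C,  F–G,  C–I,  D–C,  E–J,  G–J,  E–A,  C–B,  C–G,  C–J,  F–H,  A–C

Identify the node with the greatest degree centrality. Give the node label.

Degrees — A:2, B:1, C:9, D:1, E:3, F:3, G:3, H:2, I:1, J:3.
The maximum is 9, attained only by C.

C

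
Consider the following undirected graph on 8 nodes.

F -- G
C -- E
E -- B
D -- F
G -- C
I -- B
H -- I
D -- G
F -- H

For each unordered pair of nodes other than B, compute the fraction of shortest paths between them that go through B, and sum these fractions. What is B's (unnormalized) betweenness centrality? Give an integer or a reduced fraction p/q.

3

Pairs whose geodesics pass through B — E–H: 1; E–I: 1; C–I: 1.
All other pairs contribute 0.
Summing the contributions gives betweenness(B) = 3.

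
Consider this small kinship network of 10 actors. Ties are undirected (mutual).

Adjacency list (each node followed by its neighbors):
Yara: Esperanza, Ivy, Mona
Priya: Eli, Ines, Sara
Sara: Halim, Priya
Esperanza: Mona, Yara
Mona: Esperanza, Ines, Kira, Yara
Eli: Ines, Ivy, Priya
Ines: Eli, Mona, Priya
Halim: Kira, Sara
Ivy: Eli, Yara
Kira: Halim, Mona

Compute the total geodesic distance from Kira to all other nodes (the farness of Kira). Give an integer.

Distances from Kira: Eli:3, Esperanza:2, Halim:1, Ines:2, Ivy:3, Mona:1, Priya:3, Sara:2, Yara:2.
Sum = 3 + 2 + 1 + 2 + 3 + 1 + 3 + 2 + 2 = 19.

19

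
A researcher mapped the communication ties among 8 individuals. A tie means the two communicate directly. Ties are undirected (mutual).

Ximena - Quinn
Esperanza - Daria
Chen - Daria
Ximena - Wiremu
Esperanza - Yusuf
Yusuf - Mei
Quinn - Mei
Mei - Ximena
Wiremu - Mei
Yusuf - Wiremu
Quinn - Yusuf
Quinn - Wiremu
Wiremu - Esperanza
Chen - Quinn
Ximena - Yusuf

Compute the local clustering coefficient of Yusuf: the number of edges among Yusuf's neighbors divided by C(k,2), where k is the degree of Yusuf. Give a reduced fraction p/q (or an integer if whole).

Yusuf's neighbors: Esperanza, Mei, Quinn, Wiremu, and Ximena (k = 5).
Possible neighbor pairs: C(5,2) = 10. Edges among them: Esperanza–Wiremu, Mei–Quinn, Mei–Wiremu, Mei–Ximena, Quinn–Wiremu, Quinn–Ximena, Wiremu–Ximena → e = 7.
Clustering(Yusuf) = 7/10.

7/10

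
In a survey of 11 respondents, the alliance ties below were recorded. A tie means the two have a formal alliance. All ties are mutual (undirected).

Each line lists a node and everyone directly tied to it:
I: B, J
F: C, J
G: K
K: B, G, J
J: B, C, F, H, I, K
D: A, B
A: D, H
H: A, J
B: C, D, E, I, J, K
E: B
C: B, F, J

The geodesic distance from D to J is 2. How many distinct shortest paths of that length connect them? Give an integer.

1

The shortest distance is 2, and the only length-2 path is D–B–J. So there is exactly 1 shortest path.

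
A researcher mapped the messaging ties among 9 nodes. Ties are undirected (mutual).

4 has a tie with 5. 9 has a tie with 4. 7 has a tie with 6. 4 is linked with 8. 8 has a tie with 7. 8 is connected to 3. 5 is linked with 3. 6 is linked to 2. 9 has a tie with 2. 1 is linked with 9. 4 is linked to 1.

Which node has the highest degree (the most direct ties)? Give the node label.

4

Degrees — 1:2, 2:2, 3:2, 4:4, 5:2, 6:2, 7:2, 8:3, 9:3.
The maximum is 4, attained only by 4.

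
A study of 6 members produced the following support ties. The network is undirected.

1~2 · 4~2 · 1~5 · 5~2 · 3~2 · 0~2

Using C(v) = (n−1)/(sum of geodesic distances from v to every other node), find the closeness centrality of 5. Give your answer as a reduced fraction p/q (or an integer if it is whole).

5/8

Distances from 5: 0:2, 1:1, 2:1, 3:2, 4:2. Sum = 8.
n = 6, so closeness = 5/8.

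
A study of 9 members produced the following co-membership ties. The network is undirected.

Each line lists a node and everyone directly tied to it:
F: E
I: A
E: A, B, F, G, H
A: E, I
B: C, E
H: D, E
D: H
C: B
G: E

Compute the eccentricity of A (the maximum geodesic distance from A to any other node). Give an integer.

3

Distances from A: B:2, C:3, D:3, E:1, F:2, G:2, H:2, I:1.
The largest is 3 (to C and D), so the eccentricity of A is 3.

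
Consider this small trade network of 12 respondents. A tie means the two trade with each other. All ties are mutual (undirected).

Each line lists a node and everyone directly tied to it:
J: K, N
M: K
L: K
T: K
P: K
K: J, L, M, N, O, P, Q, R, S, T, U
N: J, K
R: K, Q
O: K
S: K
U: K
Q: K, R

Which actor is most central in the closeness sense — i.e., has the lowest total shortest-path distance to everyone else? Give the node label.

Farness (sum of distances to all others) for each node — J:20, K:11, L:21, M:21, N:20, O:21, P:21, Q:20, R:20, S:21, T:21, U:21.
The smallest farness is 11, for K, so K has the highest closeness.

K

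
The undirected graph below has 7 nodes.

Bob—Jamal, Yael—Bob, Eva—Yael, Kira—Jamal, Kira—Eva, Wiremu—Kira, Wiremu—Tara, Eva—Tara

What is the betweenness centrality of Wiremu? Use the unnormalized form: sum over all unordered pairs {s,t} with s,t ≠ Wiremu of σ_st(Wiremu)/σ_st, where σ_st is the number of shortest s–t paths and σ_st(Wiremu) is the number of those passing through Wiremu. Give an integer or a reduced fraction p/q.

1

Pairs whose geodesics pass through Wiremu — Tara–Kira: 1/2; Tara–Jamal: 1/2.
All other pairs contribute 0.
Summing the contributions gives betweenness(Wiremu) = 1.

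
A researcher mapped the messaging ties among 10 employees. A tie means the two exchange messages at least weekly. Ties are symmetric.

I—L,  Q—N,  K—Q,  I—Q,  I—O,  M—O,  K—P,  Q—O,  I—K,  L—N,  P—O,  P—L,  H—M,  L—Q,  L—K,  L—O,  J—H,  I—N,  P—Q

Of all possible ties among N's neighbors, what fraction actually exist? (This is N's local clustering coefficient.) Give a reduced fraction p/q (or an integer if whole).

N's neighbors: I, L, and Q (k = 3).
Possible neighbor pairs: C(3,2) = 3. Edges among them: I–L, I–Q, L–Q → e = 3.
Clustering(N) = 3/3 = 1.

1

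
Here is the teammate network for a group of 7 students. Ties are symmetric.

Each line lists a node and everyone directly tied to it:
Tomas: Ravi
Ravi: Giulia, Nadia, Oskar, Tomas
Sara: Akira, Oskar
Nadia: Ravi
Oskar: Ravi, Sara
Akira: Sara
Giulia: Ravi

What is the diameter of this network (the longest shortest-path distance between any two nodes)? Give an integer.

4

Eccentricity of each node (its greatest distance to any other): Akira:4, Giulia:4, Nadia:4, Oskar:2, Ravi:3, Sara:3, Tomas:4.
The maximum eccentricity is 4, realized for instance by the pair Akira–Tomas via Akira – Sara – Oskar – Ravi – Tomas. So the diameter is 4.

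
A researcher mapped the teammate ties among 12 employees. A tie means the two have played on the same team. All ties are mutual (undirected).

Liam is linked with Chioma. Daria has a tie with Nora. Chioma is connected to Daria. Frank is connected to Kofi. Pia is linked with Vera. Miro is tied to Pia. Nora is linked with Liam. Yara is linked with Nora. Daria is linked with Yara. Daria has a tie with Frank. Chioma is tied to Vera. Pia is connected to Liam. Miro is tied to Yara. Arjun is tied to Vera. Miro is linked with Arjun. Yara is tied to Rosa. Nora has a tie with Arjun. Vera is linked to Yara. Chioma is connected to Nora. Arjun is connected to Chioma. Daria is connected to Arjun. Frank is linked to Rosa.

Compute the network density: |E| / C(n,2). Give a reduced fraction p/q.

There are 22 edges and 12 nodes, so the maximum possible is C(12,2) = 66.
Density = 22/66 = 1/3.

1/3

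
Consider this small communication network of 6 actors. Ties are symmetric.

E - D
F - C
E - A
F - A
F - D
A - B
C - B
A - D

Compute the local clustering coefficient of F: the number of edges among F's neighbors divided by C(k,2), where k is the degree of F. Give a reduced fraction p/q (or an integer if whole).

F's neighbors: A, C, and D (k = 3).
Possible neighbor pairs: C(3,2) = 3. Edges among them: A–D → e = 1.
Clustering(F) = 1/3.

1/3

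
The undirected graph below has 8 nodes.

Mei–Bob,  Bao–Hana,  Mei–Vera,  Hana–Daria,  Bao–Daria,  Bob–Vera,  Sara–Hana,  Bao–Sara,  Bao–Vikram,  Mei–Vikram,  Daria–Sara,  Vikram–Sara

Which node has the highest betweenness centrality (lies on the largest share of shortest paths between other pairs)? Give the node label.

Unnormalized betweenness of each node: Bao:4, Bob:0, Daria:0, Hana:0, Mei:10, Sara:4, Vera:0, Vikram:12.
Vikram has the largest value, 12, making it the main broker — the node through which the most shortest paths run.

Vikram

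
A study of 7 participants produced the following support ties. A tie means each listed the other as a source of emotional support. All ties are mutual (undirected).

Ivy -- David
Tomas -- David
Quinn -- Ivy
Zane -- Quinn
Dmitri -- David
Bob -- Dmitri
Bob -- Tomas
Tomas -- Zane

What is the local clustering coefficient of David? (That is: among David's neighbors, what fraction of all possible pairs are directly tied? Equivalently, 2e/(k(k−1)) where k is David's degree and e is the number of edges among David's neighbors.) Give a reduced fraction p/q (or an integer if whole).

David's neighbors: Dmitri, Ivy, and Tomas (k = 3).
Possible neighbor pairs: C(3,2) = 3. Edges among them: none → e = 0.
Clustering(David) = 0/3 = 0.

0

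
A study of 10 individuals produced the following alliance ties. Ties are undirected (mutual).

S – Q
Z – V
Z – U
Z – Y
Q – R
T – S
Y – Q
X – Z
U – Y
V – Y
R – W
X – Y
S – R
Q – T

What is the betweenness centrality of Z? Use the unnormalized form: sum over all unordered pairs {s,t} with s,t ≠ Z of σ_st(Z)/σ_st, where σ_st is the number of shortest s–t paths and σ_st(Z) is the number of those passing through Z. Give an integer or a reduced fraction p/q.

Pairs whose geodesics pass through Z — U–V: 1/2; U–X: 1/2; V–X: 1/2.
All other pairs contribute 0.
Summing the contributions gives betweenness(Z) = 3/2.

3/2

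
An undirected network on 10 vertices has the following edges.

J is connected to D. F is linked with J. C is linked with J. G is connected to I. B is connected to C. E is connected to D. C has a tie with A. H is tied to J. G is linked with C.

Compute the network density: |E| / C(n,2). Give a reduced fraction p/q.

1/5

There are 9 edges and 10 nodes, so the maximum possible is C(10,2) = 45.
Density = 9/45 = 1/5.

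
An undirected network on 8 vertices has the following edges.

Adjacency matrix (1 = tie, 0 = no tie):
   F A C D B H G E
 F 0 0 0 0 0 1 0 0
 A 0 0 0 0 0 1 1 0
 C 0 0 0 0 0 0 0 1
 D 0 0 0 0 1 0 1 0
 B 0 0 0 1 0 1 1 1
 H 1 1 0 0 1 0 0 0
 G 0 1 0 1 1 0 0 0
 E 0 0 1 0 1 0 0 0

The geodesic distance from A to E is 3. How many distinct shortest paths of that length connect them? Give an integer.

2

The shortest distance is 3. The length-3 paths are: A–H–B–E; A–G–B–E.
That gives 2 distinct shortest paths.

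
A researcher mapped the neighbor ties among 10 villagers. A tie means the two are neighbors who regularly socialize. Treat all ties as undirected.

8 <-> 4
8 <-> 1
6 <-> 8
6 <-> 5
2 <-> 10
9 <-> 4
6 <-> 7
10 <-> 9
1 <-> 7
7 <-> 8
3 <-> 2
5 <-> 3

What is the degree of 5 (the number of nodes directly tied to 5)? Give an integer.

2

5 is directly tied to 3 and 6. That is 2 neighbors, so the degree of 5 is 2.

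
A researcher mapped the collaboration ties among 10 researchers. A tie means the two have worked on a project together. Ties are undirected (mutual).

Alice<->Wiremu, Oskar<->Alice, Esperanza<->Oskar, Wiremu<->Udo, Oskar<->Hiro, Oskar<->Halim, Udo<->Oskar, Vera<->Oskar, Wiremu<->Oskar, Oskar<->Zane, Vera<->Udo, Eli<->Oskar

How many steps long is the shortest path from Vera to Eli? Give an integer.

2

One shortest route is Vera – Oskar – Eli, which uses 2 edges, and Vera and Eli are not directly tied, so nothing shorter exists. So d(Vera,Eli) = 2.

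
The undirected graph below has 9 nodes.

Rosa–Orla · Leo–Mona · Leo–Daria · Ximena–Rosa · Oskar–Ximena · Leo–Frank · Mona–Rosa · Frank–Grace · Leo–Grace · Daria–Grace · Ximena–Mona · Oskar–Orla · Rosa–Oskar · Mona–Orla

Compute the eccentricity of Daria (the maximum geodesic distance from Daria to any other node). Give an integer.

4

Distances from Daria: Frank:2, Grace:1, Leo:1, Mona:2, Orla:3, Oskar:4, Rosa:3, Ximena:3.
The largest is 4 (to Oskar), so the eccentricity of Daria is 4.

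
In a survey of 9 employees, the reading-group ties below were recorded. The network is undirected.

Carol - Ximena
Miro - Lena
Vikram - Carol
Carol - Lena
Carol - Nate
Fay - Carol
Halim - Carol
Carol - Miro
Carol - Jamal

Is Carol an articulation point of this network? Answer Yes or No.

Removing Carol leaves {Jamal} with no path to {Fay}, so the network splits into 7 components. Carol is a cut vertex.

Yes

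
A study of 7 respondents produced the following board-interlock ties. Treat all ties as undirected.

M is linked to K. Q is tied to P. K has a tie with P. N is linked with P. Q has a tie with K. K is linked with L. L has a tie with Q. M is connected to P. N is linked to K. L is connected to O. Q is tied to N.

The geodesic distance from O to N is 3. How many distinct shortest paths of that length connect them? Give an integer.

2

The shortest distance is 3. The length-3 paths are: O–L–K–N; O–L–Q–N.
That gives 2 distinct shortest paths.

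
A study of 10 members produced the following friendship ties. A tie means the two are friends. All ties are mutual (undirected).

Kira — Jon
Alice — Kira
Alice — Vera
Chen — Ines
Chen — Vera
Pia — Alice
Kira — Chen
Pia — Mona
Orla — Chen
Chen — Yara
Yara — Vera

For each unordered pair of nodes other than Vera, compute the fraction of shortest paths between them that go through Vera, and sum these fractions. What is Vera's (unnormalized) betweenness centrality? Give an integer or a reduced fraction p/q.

Pairs whose geodesics pass through Vera — Alice–Yara: 1; Alice–Ines: 1/2; Alice–Chen: 1/2; Alice–Orla: 1/2; Yara–Mona: 1; Yara–Pia: 1; Ines–Mona: 1/2; Ines–Pia: 1/2; Mona–Chen: 1/2; Mona–Orla: 1/2; Chen–Pia: 1/2; Orla–Pia: 1/2.
All other pairs contribute 0.
Summing the contributions gives betweenness(Vera) = 15/2.

15/2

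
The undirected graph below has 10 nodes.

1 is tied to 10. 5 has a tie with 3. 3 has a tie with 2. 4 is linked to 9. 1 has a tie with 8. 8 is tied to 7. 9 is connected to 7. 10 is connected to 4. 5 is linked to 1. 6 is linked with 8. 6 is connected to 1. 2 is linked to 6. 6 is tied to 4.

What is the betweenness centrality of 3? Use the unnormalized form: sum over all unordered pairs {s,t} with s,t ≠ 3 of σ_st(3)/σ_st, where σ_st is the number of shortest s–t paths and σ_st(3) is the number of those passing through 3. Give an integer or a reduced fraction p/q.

Pairs whose geodesics pass through 3 — 5–2: 1.
All other pairs contribute 0.
Summing the contributions gives betweenness(3) = 1.

1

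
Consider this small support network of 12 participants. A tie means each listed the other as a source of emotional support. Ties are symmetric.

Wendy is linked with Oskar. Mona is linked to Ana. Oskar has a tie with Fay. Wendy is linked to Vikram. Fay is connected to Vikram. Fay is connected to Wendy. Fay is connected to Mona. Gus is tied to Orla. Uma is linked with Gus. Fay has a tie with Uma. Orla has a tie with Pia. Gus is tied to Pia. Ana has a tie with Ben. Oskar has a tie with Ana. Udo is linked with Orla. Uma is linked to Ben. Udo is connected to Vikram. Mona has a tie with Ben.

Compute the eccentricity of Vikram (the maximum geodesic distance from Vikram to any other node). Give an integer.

3

Distances from Vikram: Ana:3, Ben:3, Fay:1, Gus:3, Mona:2, Orla:2, Oskar:2, Pia:3, Udo:1, Uma:2, Wendy:1.
The largest is 3 (to Pia, Gus, Ana, and Ben), so the eccentricity of Vikram is 3.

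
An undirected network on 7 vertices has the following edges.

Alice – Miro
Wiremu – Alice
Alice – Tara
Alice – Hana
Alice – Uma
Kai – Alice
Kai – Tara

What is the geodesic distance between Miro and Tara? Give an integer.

2

One shortest route is Miro – Alice – Tara, which uses 2 edges, and Miro and Tara are not directly tied, so nothing shorter exists. So d(Miro,Tara) = 2.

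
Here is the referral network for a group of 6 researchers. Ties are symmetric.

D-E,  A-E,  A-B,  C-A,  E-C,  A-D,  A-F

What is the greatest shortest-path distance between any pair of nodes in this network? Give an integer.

2

Eccentricity of each node (its greatest distance to any other): A:1, B:2, C:2, D:2, E:2, F:2.
The maximum eccentricity is 2, realized for instance by the pair E–F via E – A – F. So the diameter is 2.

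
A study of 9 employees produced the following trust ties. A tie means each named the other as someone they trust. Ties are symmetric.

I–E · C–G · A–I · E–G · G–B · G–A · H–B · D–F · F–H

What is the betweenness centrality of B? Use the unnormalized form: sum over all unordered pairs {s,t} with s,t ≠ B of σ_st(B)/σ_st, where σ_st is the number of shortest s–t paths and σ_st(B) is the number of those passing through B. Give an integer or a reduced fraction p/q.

Pairs whose geodesics pass through B — E–F: 1; E–H: 1; E–D: 1; G–F: 1; G–H: 1; G–D: 1; A–F: 1; A–H: 1; A–D: 1; I–F: 2/2; I–H: 2/2; I–D: 2/2; C–F: 1; C–H: 1 … (+1 more pairs).
All other pairs contribute 0.
Summing the contributions gives betweenness(B) = 15.

15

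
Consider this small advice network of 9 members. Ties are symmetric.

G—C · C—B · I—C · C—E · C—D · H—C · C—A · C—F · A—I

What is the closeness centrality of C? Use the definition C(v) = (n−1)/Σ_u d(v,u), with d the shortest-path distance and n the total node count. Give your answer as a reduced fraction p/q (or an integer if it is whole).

1

Distances from C: A:1, B:1, D:1, E:1, F:1, G:1, H:1, I:1. Sum = 8.
n = 9, so closeness = 8/8 = 1.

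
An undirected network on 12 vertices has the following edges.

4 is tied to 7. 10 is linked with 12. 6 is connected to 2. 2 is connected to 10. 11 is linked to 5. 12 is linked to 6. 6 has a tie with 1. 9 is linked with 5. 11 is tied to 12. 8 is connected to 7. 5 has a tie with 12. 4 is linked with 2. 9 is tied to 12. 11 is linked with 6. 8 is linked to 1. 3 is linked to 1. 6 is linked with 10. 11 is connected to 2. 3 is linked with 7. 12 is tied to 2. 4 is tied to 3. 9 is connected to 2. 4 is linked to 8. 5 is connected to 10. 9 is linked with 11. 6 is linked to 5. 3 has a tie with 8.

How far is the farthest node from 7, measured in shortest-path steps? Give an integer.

4

Distances from 7: 1:2, 2:2, 3:1, 4:1, 5:4, 6:3, 8:1, 9:3, 10:3, 11:3, 12:3.
The largest is 4 (to 5), so the eccentricity of 7 is 4.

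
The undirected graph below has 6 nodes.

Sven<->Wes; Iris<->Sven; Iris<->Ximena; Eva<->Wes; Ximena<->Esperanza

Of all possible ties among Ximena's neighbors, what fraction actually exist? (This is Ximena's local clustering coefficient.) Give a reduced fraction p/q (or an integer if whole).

Ximena's neighbors: Esperanza and Iris (k = 2).
Possible neighbor pairs: C(2,2) = 1. Edges among them: none → e = 0.
Clustering(Ximena) = 0/1.

0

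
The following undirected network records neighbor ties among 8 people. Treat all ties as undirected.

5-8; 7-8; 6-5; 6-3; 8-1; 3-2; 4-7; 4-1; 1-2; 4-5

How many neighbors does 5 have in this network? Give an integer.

3

5 is directly tied to 4, 6, and 8. That is 3 neighbors, so the degree of 5 is 3.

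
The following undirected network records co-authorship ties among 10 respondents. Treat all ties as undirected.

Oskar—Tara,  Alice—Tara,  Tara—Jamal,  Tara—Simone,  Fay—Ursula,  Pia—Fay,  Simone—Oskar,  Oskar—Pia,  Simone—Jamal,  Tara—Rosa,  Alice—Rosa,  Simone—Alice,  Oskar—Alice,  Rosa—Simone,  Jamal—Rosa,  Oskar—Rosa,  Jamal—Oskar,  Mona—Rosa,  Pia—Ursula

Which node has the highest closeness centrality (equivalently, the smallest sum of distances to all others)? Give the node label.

Oskar

Farness (sum of distances to all others) for each node — Alice:16, Fay:23, Jamal:16, Mona:22, Oskar:12, Pia:16, Rosa:14, Simone:15, Tara:15, Ursula:23.
The smallest farness is 12, for Oskar, so Oskar has the highest closeness.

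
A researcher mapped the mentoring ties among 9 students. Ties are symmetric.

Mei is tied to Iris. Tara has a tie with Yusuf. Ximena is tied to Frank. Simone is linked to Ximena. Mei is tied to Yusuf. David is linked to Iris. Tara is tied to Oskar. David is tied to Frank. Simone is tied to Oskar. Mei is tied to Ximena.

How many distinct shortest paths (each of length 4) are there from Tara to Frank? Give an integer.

The shortest distance is 4. The length-4 paths are: Tara–Yusuf–Mei–Ximena–Frank; Tara–Oskar–Simone–Ximena–Frank.
That gives 2 distinct shortest paths.

2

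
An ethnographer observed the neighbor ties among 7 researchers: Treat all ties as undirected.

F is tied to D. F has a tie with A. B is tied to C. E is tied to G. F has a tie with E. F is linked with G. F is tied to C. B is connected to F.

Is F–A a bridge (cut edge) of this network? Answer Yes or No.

Yes

Without the F–A edge there is no alternate route between F and A, so the network disconnects. It is a bridge.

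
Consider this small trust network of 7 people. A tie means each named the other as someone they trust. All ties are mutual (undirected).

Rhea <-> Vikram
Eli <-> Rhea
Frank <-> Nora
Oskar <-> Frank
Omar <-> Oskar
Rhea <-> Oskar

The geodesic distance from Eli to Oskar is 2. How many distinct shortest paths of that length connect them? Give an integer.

The shortest distance is 2, and the only length-2 path is Eli–Rhea–Oskar. So there is exactly 1 shortest path.

1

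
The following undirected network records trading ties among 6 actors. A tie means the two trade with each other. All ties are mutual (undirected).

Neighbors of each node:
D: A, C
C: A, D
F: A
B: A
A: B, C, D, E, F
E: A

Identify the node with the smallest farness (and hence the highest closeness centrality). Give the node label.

A

Farness (sum of distances to all others) for each node — A:5, B:9, C:8, D:8, E:9, F:9.
The smallest farness is 5, for A, so A has the highest closeness.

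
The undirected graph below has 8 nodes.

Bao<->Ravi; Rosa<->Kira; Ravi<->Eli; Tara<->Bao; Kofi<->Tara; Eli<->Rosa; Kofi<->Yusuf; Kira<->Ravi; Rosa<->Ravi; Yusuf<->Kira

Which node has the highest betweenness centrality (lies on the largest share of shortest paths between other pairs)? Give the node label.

Unnormalized betweenness of each node: Bao:13/3, Eli:0, Kira:17/3, Kofi:2, Ravi:23/3, Rosa:4/3, Tara:7/3, Yusuf:11/3.
Ravi has the largest value, 23/3, making it the main broker — the node through which the most shortest paths run.

Ravi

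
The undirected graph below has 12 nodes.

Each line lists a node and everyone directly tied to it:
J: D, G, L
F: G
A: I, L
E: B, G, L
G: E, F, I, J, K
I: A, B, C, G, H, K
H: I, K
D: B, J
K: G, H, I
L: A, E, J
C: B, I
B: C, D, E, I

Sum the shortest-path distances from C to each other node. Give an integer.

23

Distances from C: A:2, B:1, D:2, E:2, F:3, G:2, H:2, I:1, J:3, K:2, L:3.
Sum = 2 + 1 + 2 + 2 + 3 + 2 + 2 + 1 + 3 + 2 + 3 = 23.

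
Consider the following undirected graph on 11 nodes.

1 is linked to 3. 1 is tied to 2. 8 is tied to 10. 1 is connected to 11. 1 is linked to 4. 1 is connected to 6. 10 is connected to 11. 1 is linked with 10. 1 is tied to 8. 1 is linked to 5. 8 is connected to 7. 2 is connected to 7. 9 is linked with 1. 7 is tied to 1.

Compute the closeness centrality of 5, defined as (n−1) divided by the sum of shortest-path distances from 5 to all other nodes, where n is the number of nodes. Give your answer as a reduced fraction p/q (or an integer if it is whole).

Distances from 5: 1:1, 2:2, 3:2, 4:2, 6:2, 7:2, 8:2, 9:2, 10:2, 11:2. Sum = 19.
n = 11, so closeness = 10/19.

10/19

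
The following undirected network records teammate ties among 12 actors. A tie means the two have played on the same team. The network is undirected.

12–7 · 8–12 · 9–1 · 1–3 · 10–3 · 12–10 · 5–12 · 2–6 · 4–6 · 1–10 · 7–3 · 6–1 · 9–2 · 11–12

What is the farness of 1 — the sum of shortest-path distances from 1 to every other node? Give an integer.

Distances from 1: 2:2, 3:1, 4:2, 5:3, 6:1, 7:2, 8:3, 9:1, 10:1, 11:3, 12:2.
Sum = 2 + 1 + 2 + 3 + 1 + 2 + 3 + 1 + 1 + 3 + 2 = 21.

21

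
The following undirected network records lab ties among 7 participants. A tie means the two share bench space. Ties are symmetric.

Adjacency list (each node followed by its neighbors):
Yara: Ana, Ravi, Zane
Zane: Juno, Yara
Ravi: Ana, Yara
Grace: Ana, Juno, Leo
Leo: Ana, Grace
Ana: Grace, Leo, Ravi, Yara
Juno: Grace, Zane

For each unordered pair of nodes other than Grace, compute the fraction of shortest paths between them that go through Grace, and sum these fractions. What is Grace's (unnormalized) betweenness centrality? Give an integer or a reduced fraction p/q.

Pairs whose geodesics pass through Grace — Ana–Juno: 1; Ravi–Juno: 1/2; Zane–Leo: 1/2; Juno–Leo: 1.
All other pairs contribute 0.
Summing the contributions gives betweenness(Grace) = 3.

3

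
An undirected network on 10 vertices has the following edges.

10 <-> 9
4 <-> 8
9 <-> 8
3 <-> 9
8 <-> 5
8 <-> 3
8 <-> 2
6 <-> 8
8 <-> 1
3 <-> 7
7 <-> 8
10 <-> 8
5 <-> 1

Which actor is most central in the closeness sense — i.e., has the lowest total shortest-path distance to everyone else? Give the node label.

8

Farness (sum of distances to all others) for each node — 1:16, 2:17, 3:15, 4:17, 5:16, 6:17, 7:16, 8:9, 9:15, 10:16.
The smallest farness is 9, for 8, so 8 has the highest closeness.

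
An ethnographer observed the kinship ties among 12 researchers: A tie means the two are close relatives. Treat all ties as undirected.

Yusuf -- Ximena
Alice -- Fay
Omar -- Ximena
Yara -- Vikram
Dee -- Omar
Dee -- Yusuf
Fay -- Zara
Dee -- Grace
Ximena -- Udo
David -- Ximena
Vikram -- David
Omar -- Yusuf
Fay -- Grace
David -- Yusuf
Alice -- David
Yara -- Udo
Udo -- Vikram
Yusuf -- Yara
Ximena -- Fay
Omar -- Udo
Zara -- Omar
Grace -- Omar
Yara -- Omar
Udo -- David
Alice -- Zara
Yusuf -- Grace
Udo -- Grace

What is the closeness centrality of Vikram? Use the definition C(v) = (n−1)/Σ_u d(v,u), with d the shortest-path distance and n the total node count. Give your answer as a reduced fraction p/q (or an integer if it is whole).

1/2

Distances from Vikram: Alice:2, David:1, Dee:3, Fay:3, Grace:2, Omar:2, Udo:1, Ximena:2, Yara:1, Yusuf:2, Zara:3. Sum = 22.
n = 12, so closeness = 11/22 = 1/2.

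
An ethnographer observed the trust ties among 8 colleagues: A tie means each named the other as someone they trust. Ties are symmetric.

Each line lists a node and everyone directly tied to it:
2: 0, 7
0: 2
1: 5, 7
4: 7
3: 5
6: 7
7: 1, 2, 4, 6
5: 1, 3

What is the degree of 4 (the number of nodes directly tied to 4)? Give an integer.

1

4 is directly tied to 7. That is 1 neighbor, so the degree of 4 is 1.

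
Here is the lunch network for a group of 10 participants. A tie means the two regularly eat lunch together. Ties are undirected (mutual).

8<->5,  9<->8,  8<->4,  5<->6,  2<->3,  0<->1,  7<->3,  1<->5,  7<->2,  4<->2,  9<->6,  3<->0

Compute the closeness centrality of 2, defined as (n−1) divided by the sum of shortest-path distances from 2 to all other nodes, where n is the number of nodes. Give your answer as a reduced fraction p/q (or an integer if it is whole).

Distances from 2: 0:2, 1:3, 3:1, 4:1, 5:3, 6:4, 7:1, 8:2, 9:3. Sum = 20.
n = 10, so closeness = 9/20.

9/20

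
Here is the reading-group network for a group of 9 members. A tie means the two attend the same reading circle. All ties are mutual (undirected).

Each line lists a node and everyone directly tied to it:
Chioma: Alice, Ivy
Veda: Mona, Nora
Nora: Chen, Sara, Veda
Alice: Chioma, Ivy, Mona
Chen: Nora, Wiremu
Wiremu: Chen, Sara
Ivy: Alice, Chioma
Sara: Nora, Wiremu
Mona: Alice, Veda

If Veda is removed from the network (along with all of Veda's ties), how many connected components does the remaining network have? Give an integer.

2

Without Veda, the remaining ties split the others into: {Chen, Nora, Sara, Wiremu}; {Alice, Chioma, Ivy, Mona}.
That's 2 separate components.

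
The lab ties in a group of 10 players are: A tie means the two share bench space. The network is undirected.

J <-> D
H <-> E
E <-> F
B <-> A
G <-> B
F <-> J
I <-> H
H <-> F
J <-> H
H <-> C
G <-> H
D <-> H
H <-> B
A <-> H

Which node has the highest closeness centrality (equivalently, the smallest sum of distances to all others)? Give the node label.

Farness (sum of distances to all others) for each node — A:16, B:15, C:17, D:16, E:16, F:15, G:16, H:9, I:17, J:15.
The smallest farness is 9, for H, so H has the highest closeness.

H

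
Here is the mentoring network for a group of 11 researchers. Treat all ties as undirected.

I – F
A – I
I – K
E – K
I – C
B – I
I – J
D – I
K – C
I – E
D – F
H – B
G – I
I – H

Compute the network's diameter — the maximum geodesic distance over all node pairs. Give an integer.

2

Eccentricity of each node (its greatest distance to any other): A:2, B:2, C:2, D:2, E:2, F:2, G:2, H:2, I:1, J:2, K:2.
The maximum eccentricity is 2, realized for instance by the pair H–E via H – I – E. So the diameter is 2.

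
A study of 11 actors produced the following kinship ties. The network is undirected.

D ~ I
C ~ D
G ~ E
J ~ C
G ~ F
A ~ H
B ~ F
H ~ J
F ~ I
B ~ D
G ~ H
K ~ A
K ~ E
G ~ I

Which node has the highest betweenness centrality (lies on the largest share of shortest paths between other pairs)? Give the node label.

Unnormalized betweenness of each node: A:3, B:1, C:7/2, D:6, E:5, F:11/2, G:39/2, H:27/2, I:6, J:5, K:1.
G has the largest value, 39/2, making it the main broker — the node through which the most shortest paths run.

G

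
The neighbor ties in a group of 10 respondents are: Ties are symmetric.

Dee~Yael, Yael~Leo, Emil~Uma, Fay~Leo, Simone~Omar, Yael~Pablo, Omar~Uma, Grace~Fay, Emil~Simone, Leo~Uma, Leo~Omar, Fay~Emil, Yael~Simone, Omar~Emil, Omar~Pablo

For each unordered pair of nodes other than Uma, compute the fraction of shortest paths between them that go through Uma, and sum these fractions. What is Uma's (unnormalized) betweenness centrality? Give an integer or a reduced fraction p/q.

1/3

Pairs whose geodesics pass through Uma — Leo–Emil: 1/3.
All other pairs contribute 0.
Summing the contributions gives betweenness(Uma) = 1/3.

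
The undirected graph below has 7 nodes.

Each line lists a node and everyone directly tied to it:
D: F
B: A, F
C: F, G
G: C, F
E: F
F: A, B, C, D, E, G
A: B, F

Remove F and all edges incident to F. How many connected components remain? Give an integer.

Without F, the remaining ties split the others into: {C, G}; {D}; {A, B}; {E}.
That's 4 separate components.

4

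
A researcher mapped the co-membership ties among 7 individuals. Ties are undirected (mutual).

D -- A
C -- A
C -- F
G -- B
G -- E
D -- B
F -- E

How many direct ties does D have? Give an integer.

D is directly tied to A and B. That is 2 neighbors, so the degree of D is 2.

2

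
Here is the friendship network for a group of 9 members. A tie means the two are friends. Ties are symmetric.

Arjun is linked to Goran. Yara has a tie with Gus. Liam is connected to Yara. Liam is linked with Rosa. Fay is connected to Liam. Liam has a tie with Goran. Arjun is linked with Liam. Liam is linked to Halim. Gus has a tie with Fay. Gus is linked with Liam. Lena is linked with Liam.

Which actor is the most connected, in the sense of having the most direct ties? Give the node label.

Liam

Degrees — Arjun:2, Fay:2, Goran:2, Gus:3, Halim:1, Lena:1, Liam:8, Rosa:1, Yara:2.
The maximum is 8, attained only by Liam.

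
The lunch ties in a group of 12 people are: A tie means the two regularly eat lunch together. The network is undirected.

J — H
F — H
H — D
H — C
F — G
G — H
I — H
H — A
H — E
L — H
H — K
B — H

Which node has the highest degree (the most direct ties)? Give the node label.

Degrees — A:1, B:1, C:1, D:1, E:1, F:2, G:2, H:11, I:1, J:1, K:1, L:1.
The maximum is 11, attained only by H.

H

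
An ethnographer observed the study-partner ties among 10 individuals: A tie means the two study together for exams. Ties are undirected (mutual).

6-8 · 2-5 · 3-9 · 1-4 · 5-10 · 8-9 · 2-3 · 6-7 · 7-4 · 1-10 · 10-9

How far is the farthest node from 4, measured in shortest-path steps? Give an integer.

4

Distances from 4: 1:1, 2:4, 3:4, 5:3, 6:2, 7:1, 8:3, 9:3, 10:2.
The largest is 4 (to 3 and 2), so the eccentricity of 4 is 4.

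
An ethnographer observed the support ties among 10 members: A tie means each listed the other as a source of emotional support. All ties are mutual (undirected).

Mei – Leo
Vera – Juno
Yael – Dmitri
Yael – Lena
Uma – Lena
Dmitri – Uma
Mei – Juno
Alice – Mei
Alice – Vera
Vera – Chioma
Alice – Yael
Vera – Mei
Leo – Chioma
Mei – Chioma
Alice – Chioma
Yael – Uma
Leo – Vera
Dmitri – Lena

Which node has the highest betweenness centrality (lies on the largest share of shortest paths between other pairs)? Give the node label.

Unnormalized betweenness of each node: Alice:20, Chioma:5/3, Dmitri:0, Juno:0, Lena:0, Leo:0, Mei:31/6, Uma:0, Vera:31/6, Yael:18.
Alice has the largest value, 20, making it the main broker — the node through which the most shortest paths run.

Alice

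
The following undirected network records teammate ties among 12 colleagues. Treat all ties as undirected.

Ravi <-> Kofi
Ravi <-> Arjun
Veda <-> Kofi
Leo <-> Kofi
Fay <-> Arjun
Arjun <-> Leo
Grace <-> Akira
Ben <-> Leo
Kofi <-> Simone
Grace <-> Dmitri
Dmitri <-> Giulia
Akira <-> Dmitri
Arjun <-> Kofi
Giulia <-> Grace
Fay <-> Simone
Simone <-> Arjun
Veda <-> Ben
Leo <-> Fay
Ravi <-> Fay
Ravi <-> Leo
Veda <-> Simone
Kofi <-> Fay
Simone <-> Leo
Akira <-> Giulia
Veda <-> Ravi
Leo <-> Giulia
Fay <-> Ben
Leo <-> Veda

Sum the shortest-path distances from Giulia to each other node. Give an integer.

18

Distances from Giulia: Akira:1, Arjun:2, Ben:2, Dmitri:1, Fay:2, Grace:1, Kofi:2, Leo:1, Ravi:2, Simone:2, Veda:2.
Sum = 1 + 2 + 2 + 1 + 2 + 1 + 2 + 1 + 2 + 2 + 2 = 18.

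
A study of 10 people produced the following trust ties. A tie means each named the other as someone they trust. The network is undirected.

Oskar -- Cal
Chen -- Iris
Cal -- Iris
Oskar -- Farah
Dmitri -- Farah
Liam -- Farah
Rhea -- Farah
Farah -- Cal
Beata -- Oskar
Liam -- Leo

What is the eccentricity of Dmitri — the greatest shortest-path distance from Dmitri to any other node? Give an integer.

4

Distances from Dmitri: Beata:3, Cal:2, Chen:4, Farah:1, Iris:3, Leo:3, Liam:2, Oskar:2, Rhea:2.
The largest is 4 (to Chen), so the eccentricity of Dmitri is 4.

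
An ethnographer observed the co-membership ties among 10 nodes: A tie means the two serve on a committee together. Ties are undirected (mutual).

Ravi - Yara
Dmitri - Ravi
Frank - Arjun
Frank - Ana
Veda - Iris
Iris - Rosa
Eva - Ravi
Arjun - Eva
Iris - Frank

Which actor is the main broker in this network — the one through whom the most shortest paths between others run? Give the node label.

Frank

Unnormalized betweenness of each node: Ana:0, Arjun:20, Dmitri:0, Eva:18, Frank:23, Iris:15, Ravi:15, Rosa:0, Veda:0, Yara:0.
Frank has the largest value, 23, making it the main broker — the node through which the most shortest paths run.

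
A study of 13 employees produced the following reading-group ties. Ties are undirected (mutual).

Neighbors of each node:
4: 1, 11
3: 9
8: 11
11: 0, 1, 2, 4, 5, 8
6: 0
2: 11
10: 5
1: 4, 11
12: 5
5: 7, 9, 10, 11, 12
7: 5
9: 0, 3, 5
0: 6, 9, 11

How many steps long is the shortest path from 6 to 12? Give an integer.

4

One shortest route is 6 – 0 – 9 – 5 – 12, which uses 4 edges, and at distance 3 from 6 we only reach {1, 2, 3, 4, 5, 8}, which does not include 12. So d(6,12) = 4.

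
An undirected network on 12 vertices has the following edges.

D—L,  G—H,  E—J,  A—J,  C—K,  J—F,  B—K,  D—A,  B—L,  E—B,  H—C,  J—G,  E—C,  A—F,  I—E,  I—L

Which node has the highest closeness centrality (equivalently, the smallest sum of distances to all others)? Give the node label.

Farness (sum of distances to all others) for each node — A:25, B:23, C:24, D:27, E:19, F:27, G:26, H:28, I:25, J:20, K:28, L:26.
The smallest farness is 19, for E, so E has the highest closeness.

E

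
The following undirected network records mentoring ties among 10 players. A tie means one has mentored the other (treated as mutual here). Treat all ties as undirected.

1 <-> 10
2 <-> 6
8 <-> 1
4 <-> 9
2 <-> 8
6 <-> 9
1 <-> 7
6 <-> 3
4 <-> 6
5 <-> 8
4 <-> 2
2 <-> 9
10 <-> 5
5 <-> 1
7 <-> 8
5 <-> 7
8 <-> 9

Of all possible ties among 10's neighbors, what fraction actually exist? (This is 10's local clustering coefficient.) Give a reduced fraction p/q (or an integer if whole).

1

10's neighbors: 1 and 5 (k = 2).
Possible neighbor pairs: C(2,2) = 1. Edges among them: 1–5 → e = 1.
Clustering(10) = 1/1.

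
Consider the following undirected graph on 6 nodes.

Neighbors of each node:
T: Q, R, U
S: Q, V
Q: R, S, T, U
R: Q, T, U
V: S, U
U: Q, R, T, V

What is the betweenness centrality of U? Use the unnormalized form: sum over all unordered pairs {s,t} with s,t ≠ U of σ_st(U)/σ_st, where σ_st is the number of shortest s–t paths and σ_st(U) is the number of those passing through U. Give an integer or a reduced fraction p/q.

Pairs whose geodesics pass through U — V–Q: 1/2; V–R: 1; V–T: 1.
All other pairs contribute 0.
Summing the contributions gives betweenness(U) = 5/2.

5/2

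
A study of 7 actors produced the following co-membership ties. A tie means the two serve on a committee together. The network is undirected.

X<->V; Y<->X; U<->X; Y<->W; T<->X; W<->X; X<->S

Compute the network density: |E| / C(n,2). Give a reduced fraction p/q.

There are 7 edges and 7 nodes, so the maximum possible is C(7,2) = 21.
Density = 7/21 = 1/3.

1/3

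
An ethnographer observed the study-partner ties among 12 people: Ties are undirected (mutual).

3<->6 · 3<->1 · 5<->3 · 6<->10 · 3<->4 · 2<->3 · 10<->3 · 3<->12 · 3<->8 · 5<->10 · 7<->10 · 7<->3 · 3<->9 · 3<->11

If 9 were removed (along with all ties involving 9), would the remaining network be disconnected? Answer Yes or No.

Even without 9, every remaining node can still reach every other (the residual graph is connected), so 9 is not a cut vertex.

No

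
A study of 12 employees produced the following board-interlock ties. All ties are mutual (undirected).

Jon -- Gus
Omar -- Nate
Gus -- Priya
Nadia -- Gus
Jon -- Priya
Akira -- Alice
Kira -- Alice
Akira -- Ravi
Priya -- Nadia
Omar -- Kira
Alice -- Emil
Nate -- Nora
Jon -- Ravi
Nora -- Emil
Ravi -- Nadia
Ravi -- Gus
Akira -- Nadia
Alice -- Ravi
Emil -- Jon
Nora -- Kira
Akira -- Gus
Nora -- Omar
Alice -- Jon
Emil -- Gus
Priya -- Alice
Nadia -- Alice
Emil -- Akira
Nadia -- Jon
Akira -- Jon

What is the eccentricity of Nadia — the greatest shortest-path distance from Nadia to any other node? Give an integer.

Distances from Nadia: Akira:1, Alice:1, Emil:2, Gus:1, Jon:1, Kira:2, Nate:4, Nora:3, Omar:3, Priya:1, Ravi:1.
The largest is 4 (to Nate), so the eccentricity of Nadia is 4.

4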